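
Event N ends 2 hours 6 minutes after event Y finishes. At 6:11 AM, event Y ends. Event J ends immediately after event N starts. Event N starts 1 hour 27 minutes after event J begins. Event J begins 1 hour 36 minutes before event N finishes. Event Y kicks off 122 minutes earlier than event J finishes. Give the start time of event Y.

6:06 AM

Event N ends at 6:11 AM + 126 min = 8:17 AM.
Event J starts at 8:17 AM − 96 min = 6:41 AM.
Event N starts at 6:41 AM + 87 min = 8:08 AM.
So event J ends at 8:08 AM.
Event Y starts at 8:08 AM − 122 min = 6:06 AM.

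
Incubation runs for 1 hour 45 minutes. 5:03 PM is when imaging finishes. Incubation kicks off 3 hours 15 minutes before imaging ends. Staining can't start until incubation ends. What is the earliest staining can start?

3:33 PM

Incubation starts at 5:03 PM − 195 min = 1:48 PM.
Incubation ends at 1:48 PM + 105 min = 3:33 PM.
Staining is bounded by incubation, so the earliest it can start is 3:33 PM.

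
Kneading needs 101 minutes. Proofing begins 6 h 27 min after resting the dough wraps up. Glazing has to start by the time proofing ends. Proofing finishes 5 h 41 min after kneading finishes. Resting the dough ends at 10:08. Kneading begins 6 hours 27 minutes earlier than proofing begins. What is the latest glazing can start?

17:30

Proofing starts at 10:08 + 387 min = 16:35.
Kneading starts at 16:35 − 387 min = 10:08.
Kneading ends at 10:08 + 101 min = 11:49.
Proofing ends at 11:49 + 341 min = 17:30.
Glazing is bounded by proofing, so the latest it can start is 17:30.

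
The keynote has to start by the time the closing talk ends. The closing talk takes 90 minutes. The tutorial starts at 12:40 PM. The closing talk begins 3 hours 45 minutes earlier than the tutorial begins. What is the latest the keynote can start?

10:25 AM

The closing talk starts at 12:40 PM − 225 min = 8:55 AM.
The closing talk ends at 8:55 AM + 90 min = 10:25 AM.
The keynote is bounded by the closing talk, so the latest it can start is 10:25 AM.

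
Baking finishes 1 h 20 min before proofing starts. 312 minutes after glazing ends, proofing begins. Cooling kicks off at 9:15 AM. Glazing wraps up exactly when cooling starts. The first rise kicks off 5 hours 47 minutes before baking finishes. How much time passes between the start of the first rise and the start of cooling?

1 h 55 min

Glazing ends at 9:15 AM.
Proofing starts at 9:15 AM + 312 min = 2:27 PM.
Baking ends at 2:27 PM − 80 min = 1:07 PM.
The first rise starts at 1:07 PM − 347 min = 7:20 AM.
From 7:20 AM to 9:15 AM is 1 h 55 min.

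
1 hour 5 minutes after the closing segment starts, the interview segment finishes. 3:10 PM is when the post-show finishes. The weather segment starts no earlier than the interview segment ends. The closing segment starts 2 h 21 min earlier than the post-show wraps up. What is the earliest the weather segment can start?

1:54 PM

The closing segment starts at 3:10 PM − 141 min = 12:49 PM.
The interview segment ends at 12:49 PM + 65 min = 1:54 PM.
The weather segment is bounded by the interview segment, so the earliest it can start is 1:54 PM.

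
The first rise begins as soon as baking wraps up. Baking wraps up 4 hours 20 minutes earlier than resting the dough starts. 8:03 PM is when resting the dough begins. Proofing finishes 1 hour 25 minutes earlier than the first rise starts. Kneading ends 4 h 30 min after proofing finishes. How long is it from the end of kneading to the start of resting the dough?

Baking ends at 8:03 PM − 260 min = 3:43 PM.
So the first rise starts at 3:43 PM.
Proofing ends at 3:43 PM − 85 min = 2:18 PM.
Kneading ends at 2:18 PM + 270 min = 6:48 PM.
From 6:48 PM to 8:03 PM is 75 minutes.

75 minutes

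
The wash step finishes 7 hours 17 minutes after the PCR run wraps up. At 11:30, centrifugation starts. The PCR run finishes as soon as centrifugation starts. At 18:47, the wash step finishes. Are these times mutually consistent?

The PCR run ends at 11:30.
The wash step ends at 11:30 + 437 min = 18:47.
That matches the stated 18:47, so the schedule is consistent.

Yes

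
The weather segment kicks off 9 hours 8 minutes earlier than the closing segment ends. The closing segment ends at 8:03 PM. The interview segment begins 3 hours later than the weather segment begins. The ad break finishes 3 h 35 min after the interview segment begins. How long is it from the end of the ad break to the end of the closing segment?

The weather segment starts at 8:03 PM − 548 min = 10:55 AM.
The interview segment starts at 10:55 AM + 180 min = 1:55 PM.
The ad break ends at 1:55 PM + 215 min = 5:30 PM.
From 5:30 PM to 8:03 PM is 2 h 33 min.

2 h 33 min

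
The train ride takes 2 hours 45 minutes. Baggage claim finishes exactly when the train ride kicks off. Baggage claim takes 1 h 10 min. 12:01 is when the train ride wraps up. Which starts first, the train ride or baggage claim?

baggage claim

The train ride starts at 12:01 − 165 min = 09:16.
So baggage claim ends at 09:16.
Baggage claim starts at 09:16 − 70 min = 08:06.
The train ride starts at 09:16 and baggage claim starts at 08:06, so baggage claim is first.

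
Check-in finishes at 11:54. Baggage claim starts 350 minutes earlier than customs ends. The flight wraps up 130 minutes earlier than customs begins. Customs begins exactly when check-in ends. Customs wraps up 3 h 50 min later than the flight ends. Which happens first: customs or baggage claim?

baggage claim

Customs starts at 11:54.
The flight ends at 11:54 − 130 min = 09:44.
Customs ends at 09:44 + 230 min = 13:34.
Baggage claim starts at 13:34 − 350 min = 07:44.
Customs starts at 11:54 and baggage claim starts at 07:44, so baggage claim is first.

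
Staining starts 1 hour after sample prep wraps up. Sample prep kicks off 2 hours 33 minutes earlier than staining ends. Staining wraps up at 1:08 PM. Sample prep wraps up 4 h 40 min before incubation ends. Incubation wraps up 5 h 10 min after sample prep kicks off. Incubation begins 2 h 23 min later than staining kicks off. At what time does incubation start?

Sample prep starts at 1:08 PM − 153 min = 10:35 AM.
Incubation ends at 10:35 AM + 310 min = 3:45 PM.
Sample prep ends at 3:45 PM − 280 min = 11:05 AM.
Staining starts at 11:05 AM + 60 min = 12:05 PM.
Incubation starts at 12:05 PM + 143 min = 2:28 PM.

2:28 PM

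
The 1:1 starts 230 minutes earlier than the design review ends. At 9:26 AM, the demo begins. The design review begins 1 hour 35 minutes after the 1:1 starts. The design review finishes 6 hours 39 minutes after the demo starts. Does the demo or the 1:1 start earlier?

the demo

The design review ends at 9:26 AM + 399 min = 4:05 PM.
The 1:1 starts at 4:05 PM − 230 min = 12:15 PM.
The demo starts at 9:26 AM and the 1:1 starts at 12:15 PM, so the demo is first.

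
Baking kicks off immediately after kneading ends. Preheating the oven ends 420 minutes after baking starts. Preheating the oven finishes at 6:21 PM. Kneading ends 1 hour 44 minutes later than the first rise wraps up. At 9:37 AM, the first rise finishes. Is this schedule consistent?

Yes

Kneading ends at 9:37 AM + 104 min = 11:21 AM.
So baking starts at 11:21 AM.
Preheating the oven ends at 11:21 AM + 420 min = 6:21 PM.
That matches the stated 6:21 PM, so the schedule is consistent.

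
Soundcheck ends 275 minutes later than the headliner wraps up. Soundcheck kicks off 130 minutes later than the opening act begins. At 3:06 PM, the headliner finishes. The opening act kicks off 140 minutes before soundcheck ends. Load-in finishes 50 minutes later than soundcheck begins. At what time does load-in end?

8:21 PM

Soundcheck ends at 3:06 PM + 275 min = 7:41 PM.
The opening act starts at 7:41 PM − 140 min = 5:21 PM.
Soundcheck starts at 5:21 PM + 130 min = 7:31 PM.
Load-in ends at 7:31 PM + 50 min = 8:21 PM.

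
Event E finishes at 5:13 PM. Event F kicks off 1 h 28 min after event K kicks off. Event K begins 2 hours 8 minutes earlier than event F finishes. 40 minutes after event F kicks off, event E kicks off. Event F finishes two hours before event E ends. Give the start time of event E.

3:13 PM

Event F ends at 5:13 PM − 120 min = 3:13 PM.
Event K starts at 3:13 PM − 128 min = 1:05 PM.
Event F starts at 1:05 PM + 88 min = 2:33 PM.
Event E starts at 2:33 PM + 40 min = 3:13 PM.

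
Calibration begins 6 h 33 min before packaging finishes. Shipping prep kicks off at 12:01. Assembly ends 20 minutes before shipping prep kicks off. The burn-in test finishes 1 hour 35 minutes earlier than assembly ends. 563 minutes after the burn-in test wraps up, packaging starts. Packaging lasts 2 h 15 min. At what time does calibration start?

Assembly ends at 12:01 − 20 min = 11:41.
The burn-in test ends at 11:41 − 95 min = 10:06.
Packaging starts at 10:06 + 563 min = 19:29.
Packaging ends at 19:29 + 135 min = 21:44.
Calibration starts at 21:44 − 393 min = 15:11.

15:11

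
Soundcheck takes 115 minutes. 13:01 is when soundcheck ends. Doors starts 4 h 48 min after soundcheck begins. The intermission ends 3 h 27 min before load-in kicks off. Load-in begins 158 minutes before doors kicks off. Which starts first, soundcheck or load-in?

soundcheck

Soundcheck starts at 13:01 − 115 min = 11:06.
Doors starts at 11:06 + 288 min = 15:54.
Load-in starts at 15:54 − 158 min = 13:16.
Soundcheck starts at 11:06 and load-in starts at 13:16, so soundcheck is first.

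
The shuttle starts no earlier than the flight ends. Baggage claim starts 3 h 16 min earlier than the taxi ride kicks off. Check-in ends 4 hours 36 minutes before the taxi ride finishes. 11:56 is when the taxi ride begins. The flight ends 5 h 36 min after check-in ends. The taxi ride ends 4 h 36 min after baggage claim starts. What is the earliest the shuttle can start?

14:16

Baggage claim starts at 11:56 − 196 min = 08:40.
The taxi ride ends at 08:40 + 276 min = 13:16.
Check-in ends at 13:16 − 276 min = 08:40.
The flight ends at 08:40 + 336 min = 14:16.
The shuttle is bounded by the flight, so the earliest it can start is 14:16.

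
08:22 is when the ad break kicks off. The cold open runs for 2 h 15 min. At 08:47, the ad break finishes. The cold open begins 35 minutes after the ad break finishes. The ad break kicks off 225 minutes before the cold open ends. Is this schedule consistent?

The cold open starts at 08:47 + 35 min = 09:22.
The cold open ends at 09:22 + 135 min = 11:37.
The ad break starts at 11:37 − 225 min = 07:52.
But the ad break is also said to start at 08:22 — a 30-minute conflict.

No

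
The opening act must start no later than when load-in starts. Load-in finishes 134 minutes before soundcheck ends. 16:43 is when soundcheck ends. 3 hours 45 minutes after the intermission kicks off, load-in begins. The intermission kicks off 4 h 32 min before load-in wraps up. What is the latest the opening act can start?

13:42

Load-in ends at 16:43 − 134 min = 14:29.
The intermission starts at 14:29 − 272 min = 09:57.
Load-in starts at 09:57 + 225 min = 13:42.
The opening act is bounded by load-in, so the latest it can start is 13:42.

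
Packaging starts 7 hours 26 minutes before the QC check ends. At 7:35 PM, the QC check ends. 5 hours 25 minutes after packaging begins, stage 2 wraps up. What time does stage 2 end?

Packaging starts at 7:35 PM − 446 min = 12:09 PM.
Stage 2 ends at 12:09 PM + 325 min = 5:34 PM.

5:34 PM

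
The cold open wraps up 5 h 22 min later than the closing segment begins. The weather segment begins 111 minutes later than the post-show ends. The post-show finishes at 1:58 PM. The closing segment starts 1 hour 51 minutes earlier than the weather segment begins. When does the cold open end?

The weather segment starts at 1:58 PM + 111 min = 3:49 PM.
The closing segment starts at 3:49 PM − 111 min = 1:58 PM.
The cold open ends at 1:58 PM + 322 min = 7:20 PM.

7:20 PM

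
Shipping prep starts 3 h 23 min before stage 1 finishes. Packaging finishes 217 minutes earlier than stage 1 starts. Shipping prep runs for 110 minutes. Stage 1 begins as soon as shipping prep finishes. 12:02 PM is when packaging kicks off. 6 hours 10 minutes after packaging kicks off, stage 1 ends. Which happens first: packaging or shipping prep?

Stage 1 ends at 12:02 PM + 370 min = 6:12 PM.
Shipping prep starts at 6:12 PM − 203 min = 2:49 PM.
Packaging starts at 12:02 PM and shipping prep starts at 2:49 PM, so packaging is first.

packaging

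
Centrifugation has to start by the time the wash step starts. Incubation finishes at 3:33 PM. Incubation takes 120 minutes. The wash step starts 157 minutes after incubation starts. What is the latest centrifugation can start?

4:10 PM

Incubation starts at 3:33 PM − 120 min = 1:33 PM.
The wash step starts at 1:33 PM + 157 min = 4:10 PM.
Centrifugation is bounded by the wash step, so the latest it can start is 4:10 PM.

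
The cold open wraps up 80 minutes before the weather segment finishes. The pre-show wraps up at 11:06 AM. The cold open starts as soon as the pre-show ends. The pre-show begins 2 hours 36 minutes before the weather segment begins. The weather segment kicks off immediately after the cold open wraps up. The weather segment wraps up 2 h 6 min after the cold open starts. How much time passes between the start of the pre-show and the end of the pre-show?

The cold open starts at 11:06 AM.
The weather segment ends at 11:06 AM + 126 min = 1:12 PM.
The cold open ends at 1:12 PM − 80 min = 11:52 AM.
So the weather segment starts at 11:52 AM.
The pre-show starts at 11:52 AM − 156 min = 9:16 AM.
From 9:16 AM to 11:06 AM is 1 h 50 min.

1 h 50 min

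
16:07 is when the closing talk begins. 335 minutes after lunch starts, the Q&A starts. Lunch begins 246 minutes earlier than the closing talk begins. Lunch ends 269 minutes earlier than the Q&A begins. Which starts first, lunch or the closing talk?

lunch

Lunch starts at 16:07 − 246 min = 12:01.
Lunch starts at 12:01 and the closing talk starts at 16:07, so lunch is first.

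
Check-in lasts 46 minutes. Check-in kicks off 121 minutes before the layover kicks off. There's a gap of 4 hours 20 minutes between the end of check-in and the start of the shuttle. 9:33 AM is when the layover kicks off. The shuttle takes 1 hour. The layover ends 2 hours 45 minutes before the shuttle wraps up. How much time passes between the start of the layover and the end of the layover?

Check-in starts at 9:33 AM − 121 min = 7:32 AM.
Check-in ends at 7:32 AM + 46 min = 8:18 AM.
The shuttle starts at 8:18 AM + 260 min = 12:38 PM.
The shuttle ends at 12:38 PM + 60 min = 1:38 PM.
The layover ends at 1:38 PM − 165 min = 10:53 AM.
From 9:33 AM to 10:53 AM is 1 h 20 min.

1 h 20 min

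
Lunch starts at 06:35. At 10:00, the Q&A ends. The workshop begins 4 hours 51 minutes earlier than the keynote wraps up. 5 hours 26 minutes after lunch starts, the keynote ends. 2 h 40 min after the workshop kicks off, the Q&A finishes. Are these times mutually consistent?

The keynote ends at 06:35 + 326 min = 12:01.
The workshop starts at 12:01 − 291 min = 07:10.
The Q&A ends at 07:10 + 160 min = 09:50.
But the Q&A is also said to end at 10:00 — a 10-minute conflict.

No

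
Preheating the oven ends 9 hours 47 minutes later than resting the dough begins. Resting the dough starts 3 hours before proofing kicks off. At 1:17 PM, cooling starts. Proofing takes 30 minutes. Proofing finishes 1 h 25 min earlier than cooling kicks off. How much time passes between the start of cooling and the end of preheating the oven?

4 hours 52 minutes

Proofing ends at 1:17 PM − 85 min = 11:52 AM.
Proofing starts at 11:52 AM − 30 min = 11:22 AM.
Resting the dough starts at 11:22 AM − 180 min = 8:22 AM.
Preheating the oven ends at 8:22 AM + 587 min = 6:09 PM.
From 1:17 PM to 6:09 PM is 4 hours 52 minutes.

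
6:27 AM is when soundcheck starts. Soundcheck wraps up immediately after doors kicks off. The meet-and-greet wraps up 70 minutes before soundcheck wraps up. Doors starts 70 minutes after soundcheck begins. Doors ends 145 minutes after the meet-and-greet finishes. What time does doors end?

8:52 AM

Doors starts at 6:27 AM + 70 min = 7:37 AM.
So soundcheck ends at 7:37 AM.
The meet-and-greet ends at 7:37 AM − 70 min = 6:27 AM.
Doors ends at 6:27 AM + 145 min = 8:52 AM.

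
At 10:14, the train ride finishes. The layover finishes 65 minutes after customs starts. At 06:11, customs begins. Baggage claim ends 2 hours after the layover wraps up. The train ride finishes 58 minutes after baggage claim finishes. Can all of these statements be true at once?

The layover ends at 06:11 + 65 min = 07:16.
Baggage claim ends at 07:16 + 120 min = 09:16.
The train ride ends at 09:16 + 58 min = 10:14.
That matches the stated 10:14, so the schedule is consistent.

Yes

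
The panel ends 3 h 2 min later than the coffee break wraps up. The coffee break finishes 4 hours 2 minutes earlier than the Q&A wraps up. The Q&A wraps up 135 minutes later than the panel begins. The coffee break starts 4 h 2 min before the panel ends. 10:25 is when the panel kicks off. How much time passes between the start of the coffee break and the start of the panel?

The Q&A ends at 10:25 + 135 min = 12:40.
The coffee break ends at 12:40 − 242 min = 08:38.
The panel ends at 08:38 + 182 min = 11:40.
The coffee break starts at 11:40 − 242 min = 07:38.
From 07:38 to 10:25 is 167 minutes.

167 minutes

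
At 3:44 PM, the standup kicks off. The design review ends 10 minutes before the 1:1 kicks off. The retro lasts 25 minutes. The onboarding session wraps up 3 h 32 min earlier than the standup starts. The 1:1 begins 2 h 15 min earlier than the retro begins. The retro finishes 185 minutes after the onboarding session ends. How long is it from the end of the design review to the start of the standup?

3 h 17 min

The onboarding session ends at 3:44 PM − 212 min = 12:12 PM.
The retro ends at 12:12 PM + 185 min = 3:17 PM.
The retro starts at 3:17 PM − 25 min = 2:52 PM.
The 1:1 starts at 2:52 PM − 135 min = 12:37 PM.
The design review ends at 12:37 PM − 10 min = 12:27 PM.
From 12:27 PM to 3:44 PM is 3 h 17 min.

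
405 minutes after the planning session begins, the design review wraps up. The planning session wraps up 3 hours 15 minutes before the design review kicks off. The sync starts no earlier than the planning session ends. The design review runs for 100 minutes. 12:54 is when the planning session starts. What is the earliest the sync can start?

14:44

The design review ends at 12:54 + 405 min = 19:39.
The design review starts at 19:39 − 100 min = 17:59.
The planning session ends at 17:59 − 195 min = 14:44.
The sync is bounded by the planning session, so the earliest it can start is 14:44.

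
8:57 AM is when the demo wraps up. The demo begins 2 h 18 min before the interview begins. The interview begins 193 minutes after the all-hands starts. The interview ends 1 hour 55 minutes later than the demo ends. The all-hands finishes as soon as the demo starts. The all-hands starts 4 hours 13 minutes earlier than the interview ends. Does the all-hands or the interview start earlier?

The interview ends at 8:57 AM + 115 min = 10:52 AM.
The all-hands starts at 10:52 AM − 253 min = 6:39 AM.
The interview starts at 6:39 AM + 193 min = 9:52 AM.
The all-hands starts at 6:39 AM and the interview starts at 9:52 AM, so the all-hands is first.

the all-hands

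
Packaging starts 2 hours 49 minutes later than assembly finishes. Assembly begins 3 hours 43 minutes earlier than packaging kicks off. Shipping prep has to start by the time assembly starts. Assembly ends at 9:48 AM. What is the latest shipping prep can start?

8:54 AM

Packaging starts at 9:48 AM + 169 min = 12:37 PM.
Assembly starts at 12:37 PM − 223 min = 8:54 AM.
Shipping prep is bounded by assembly, so the latest it can start is 8:54 AM.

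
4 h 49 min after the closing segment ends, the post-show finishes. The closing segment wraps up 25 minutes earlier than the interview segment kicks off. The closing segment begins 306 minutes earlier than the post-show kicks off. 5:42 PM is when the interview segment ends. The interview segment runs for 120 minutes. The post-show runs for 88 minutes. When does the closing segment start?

The interview segment starts at 5:42 PM − 120 min = 3:42 PM.
The closing segment ends at 3:42 PM − 25 min = 3:17 PM.
The post-show ends at 3:17 PM + 289 min = 8:06 PM.
The post-show starts at 8:06 PM − 88 min = 6:38 PM.
The closing segment starts at 6:38 PM − 306 min = 1:32 PM.

1:32 PM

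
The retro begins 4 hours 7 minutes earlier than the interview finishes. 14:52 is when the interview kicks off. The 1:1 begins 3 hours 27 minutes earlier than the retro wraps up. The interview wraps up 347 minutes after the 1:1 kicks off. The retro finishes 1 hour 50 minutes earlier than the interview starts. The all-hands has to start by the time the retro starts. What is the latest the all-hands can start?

11:15

The retro ends at 14:52 − 110 min = 13:02.
The 1:1 starts at 13:02 − 207 min = 09:35.
The interview ends at 09:35 + 347 min = 15:22.
The retro starts at 15:22 − 247 min = 11:15.
The all-hands is bounded by the retro, so the latest it can start is 11:15.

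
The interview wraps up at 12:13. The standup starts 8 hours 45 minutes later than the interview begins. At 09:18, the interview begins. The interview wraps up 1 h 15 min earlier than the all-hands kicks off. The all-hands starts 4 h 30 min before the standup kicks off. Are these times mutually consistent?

The standup starts at 09:18 + 525 min = 18:03.
The all-hands starts at 18:03 − 270 min = 13:33.
The interview ends at 13:33 − 75 min = 12:18.
But the interview is also said to end at 12:13 — a 5-minute conflict.

No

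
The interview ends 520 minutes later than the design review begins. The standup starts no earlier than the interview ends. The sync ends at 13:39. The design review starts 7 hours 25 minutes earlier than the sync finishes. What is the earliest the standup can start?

14:54

The design review starts at 13:39 − 445 min = 06:14.
The interview ends at 06:14 + 520 min = 14:54.
The standup is bounded by the interview, so the earliest it can start is 14:54.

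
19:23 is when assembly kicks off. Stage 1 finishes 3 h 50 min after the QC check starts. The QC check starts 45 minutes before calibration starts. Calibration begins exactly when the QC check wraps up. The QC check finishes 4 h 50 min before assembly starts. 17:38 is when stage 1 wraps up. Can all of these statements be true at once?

Yes

The QC check ends at 19:23 − 290 min = 14:33.
So calibration starts at 14:33.
The QC check starts at 14:33 − 45 min = 13:48.
Stage 1 ends at 13:48 + 230 min = 17:38.
That matches the stated 17:38, so the schedule is consistent.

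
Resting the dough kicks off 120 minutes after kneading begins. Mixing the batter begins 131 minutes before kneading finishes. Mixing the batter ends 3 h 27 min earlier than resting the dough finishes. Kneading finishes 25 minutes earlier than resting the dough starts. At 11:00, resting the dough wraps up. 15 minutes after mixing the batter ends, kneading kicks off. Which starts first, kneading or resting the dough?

Mixing the batter ends at 11:00 − 207 min = 07:33.
Kneading starts at 07:33 + 15 min = 07:48.
Resting the dough starts at 07:48 + 120 min = 09:48.
Kneading starts at 07:48 and resting the dough starts at 09:48, so kneading is first.

kneading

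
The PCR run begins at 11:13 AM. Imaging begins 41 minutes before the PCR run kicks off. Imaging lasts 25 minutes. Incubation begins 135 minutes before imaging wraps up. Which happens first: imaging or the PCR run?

Imaging starts at 11:13 AM − 41 min = 10:32 AM.
Imaging starts at 10:32 AM and the PCR run starts at 11:13 AM, so imaging is first.

imaging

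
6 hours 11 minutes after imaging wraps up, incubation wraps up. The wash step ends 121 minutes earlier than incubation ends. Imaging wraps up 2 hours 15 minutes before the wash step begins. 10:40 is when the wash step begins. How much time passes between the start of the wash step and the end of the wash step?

Imaging ends at 10:40 − 135 min = 08:25.
Incubation ends at 08:25 + 371 min = 14:36.
The wash step ends at 14:36 − 121 min = 12:35.
From 10:40 to 12:35 is 1 h 55 min.

1 h 55 min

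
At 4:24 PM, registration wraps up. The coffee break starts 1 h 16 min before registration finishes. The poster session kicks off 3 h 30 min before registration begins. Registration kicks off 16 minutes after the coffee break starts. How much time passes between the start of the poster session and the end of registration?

The coffee break starts at 4:24 PM − 76 min = 3:08 PM.
Registration starts at 3:08 PM + 16 min = 3:24 PM.
The poster session starts at 3:24 PM − 210 min = 11:54 AM.
From 11:54 AM to 4:24 PM is 4.5 hours.

4.5 hours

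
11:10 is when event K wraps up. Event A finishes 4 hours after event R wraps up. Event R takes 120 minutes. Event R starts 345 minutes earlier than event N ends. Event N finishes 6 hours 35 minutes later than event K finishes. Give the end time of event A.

18:00

Event N ends at 11:10 + 395 min = 17:45.
Event R starts at 17:45 − 345 min = 12:00.
Event R ends at 12:00 + 120 min = 14:00.
Event A ends at 14:00 + 240 min = 18:00.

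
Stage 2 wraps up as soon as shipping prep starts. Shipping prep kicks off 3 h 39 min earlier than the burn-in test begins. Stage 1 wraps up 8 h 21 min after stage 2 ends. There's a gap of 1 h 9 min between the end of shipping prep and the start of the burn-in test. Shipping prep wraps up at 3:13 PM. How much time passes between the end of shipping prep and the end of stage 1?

The burn-in test starts at 3:13 PM + 69 min = 4:22 PM.
Shipping prep starts at 4:22 PM − 219 min = 12:43 PM.
So stage 2 ends at 12:43 PM.
Stage 1 ends at 12:43 PM + 501 min = 9:04 PM.
From 3:13 PM to 9:04 PM is 5 hours 51 minutes.

5 hours 51 minutes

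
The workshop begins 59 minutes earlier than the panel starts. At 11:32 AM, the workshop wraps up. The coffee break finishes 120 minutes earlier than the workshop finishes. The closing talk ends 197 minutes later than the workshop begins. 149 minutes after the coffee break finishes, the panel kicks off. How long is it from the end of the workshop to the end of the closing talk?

The coffee break ends at 11:32 AM − 120 min = 9:32 AM.
The panel starts at 9:32 AM + 149 min = 12:01 PM.
The workshop starts at 12:01 PM − 59 min = 11:02 AM.
The closing talk ends at 11:02 AM + 197 min = 2:19 PM.
From 11:32 AM to 2:19 PM is 2 hours 47 minutes.

2 hours 47 minutes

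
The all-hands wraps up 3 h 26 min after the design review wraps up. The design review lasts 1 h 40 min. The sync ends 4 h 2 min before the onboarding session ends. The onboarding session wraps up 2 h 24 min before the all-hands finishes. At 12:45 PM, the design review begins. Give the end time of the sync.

11:25 AM

The design review ends at 12:45 PM + 100 min = 2:25 PM.
The all-hands ends at 2:25 PM + 206 min = 5:51 PM.
The onboarding session ends at 5:51 PM − 144 min = 3:27 PM.
The sync ends at 3:27 PM − 242 min = 11:25 AM.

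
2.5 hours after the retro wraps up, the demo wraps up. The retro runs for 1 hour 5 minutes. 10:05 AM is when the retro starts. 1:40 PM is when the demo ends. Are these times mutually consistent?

The retro ends at 10:05 AM + 65 min = 11:10 AM.
The demo ends at 11:10 AM + 150 min = 1:40 PM.
That matches the stated 1:40 PM, so the schedule is consistent.

Yes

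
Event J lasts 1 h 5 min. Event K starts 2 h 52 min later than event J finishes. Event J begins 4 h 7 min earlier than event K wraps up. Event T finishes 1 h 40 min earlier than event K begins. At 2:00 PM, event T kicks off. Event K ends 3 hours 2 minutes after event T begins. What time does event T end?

3:12 PM

Event K ends at 2:00 PM + 182 min = 5:02 PM.
Event J starts at 5:02 PM − 247 min = 12:55 PM.
Event J ends at 12:55 PM + 65 min = 2:00 PM.
Event K starts at 2:00 PM + 172 min = 4:52 PM.
Event T ends at 4:52 PM − 100 min = 3:12 PM.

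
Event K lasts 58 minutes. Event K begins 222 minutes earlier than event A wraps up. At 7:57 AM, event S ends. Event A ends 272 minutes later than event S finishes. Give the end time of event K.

9:45 AM

Event A ends at 7:57 AM + 272 min = 12:29 PM.
Event K starts at 12:29 PM − 222 min = 8:47 AM.
Event K ends at 8:47 AM + 58 min = 9:45 AM.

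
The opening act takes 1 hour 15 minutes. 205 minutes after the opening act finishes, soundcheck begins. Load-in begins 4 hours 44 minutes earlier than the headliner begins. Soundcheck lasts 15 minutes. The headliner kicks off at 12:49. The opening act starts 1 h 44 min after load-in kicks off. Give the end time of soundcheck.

14:44

Load-in starts at 12:49 − 284 min = 08:05.
The opening act starts at 08:05 + 104 min = 09:49.
The opening act ends at 09:49 + 75 min = 11:04.
Soundcheck starts at 11:04 + 205 min = 14:29.
Soundcheck ends at 14:29 + 15 min = 14:44.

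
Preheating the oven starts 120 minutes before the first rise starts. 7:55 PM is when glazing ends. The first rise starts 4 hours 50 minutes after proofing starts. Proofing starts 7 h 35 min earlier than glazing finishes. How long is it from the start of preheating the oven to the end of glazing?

Proofing starts at 7:55 PM − 455 min = 12:20 PM.
The first rise starts at 12:20 PM + 290 min = 5:10 PM.
Preheating the oven starts at 5:10 PM − 120 min = 3:10 PM.
From 3:10 PM to 7:55 PM is 4 h 45 min.

4 h 45 min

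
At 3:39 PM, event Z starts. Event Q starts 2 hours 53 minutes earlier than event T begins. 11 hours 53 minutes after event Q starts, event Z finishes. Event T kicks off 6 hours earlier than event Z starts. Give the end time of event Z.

Event T starts at 3:39 PM − 360 min = 9:39 AM.
Event Q starts at 9:39 AM − 173 min = 6:46 AM.
Event Z ends at 6:46 AM + 713 min = 6:39 PM.

6:39 PM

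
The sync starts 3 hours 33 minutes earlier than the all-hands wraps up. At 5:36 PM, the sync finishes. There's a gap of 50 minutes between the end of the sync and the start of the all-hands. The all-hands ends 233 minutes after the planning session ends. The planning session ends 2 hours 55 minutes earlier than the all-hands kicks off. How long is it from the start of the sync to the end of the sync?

1 hour 45 minutes

The all-hands starts at 5:36 PM + 50 min = 6:26 PM.
The planning session ends at 6:26 PM − 175 min = 3:31 PM.
The all-hands ends at 3:31 PM + 233 min = 7:24 PM.
The sync starts at 7:24 PM − 213 min = 3:51 PM.
From 3:51 PM to 5:36 PM is 1 hour 45 minutes.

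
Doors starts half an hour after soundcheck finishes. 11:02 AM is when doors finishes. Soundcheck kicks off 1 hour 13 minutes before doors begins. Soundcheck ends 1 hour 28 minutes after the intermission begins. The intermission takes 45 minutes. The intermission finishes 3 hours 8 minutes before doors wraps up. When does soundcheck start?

7:54 AM

The intermission ends at 11:02 AM − 188 min = 7:54 AM.
The intermission starts at 7:54 AM − 45 min = 7:09 AM.
Soundcheck ends at 7:09 AM + 88 min = 8:37 AM.
Doors starts at 8:37 AM + 30 min = 9:07 AM.
Soundcheck starts at 9:07 AM − 73 min = 7:54 AM.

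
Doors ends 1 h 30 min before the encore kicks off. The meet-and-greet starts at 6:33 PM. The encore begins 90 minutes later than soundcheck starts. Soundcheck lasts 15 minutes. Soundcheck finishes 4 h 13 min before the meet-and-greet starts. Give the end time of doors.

2:05 PM

Soundcheck ends at 6:33 PM − 253 min = 2:20 PM.
Soundcheck starts at 2:20 PM − 15 min = 2:05 PM.
The encore starts at 2:05 PM + 90 min = 3:35 PM.
Doors ends at 3:35 PM − 90 min = 2:05 PM.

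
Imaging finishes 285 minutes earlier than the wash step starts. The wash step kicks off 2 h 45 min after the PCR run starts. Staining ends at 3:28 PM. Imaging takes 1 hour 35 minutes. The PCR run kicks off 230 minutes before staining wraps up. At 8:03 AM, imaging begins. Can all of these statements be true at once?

The PCR run starts at 3:28 PM − 230 min = 11:38 AM.
The wash step starts at 11:38 AM + 165 min = 2:23 PM.
Imaging ends at 2:23 PM − 285 min = 9:38 AM.
Imaging starts at 9:38 AM − 95 min = 8:03 AM.
That matches the stated 8:03 AM, so the schedule is consistent.

Yes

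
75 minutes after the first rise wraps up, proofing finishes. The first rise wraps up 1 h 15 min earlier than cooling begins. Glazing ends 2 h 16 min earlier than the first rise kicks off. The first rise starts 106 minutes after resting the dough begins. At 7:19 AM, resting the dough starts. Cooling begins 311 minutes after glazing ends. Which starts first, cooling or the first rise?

The first rise starts at 7:19 AM + 106 min = 9:05 AM.
Glazing ends at 9:05 AM − 136 min = 6:49 AM.
Cooling starts at 6:49 AM + 311 min = 12:00 PM.
Cooling starts at 12:00 PM and the first rise starts at 9:05 AM, so the first rise is first.

the first rise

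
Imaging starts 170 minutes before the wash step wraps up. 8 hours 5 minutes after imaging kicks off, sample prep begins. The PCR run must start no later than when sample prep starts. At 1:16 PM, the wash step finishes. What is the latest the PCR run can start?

6:31 PM

Imaging starts at 1:16 PM − 170 min = 10:26 AM.
Sample prep starts at 10:26 AM + 485 min = 6:31 PM.
The PCR run is bounded by sample prep, so the latest it can start is 6:31 PM.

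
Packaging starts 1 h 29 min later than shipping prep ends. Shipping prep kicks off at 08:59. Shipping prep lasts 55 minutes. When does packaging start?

11:23

Shipping prep ends at 08:59 + 55 min = 09:54.
Packaging starts at 09:54 + 89 min = 11:23.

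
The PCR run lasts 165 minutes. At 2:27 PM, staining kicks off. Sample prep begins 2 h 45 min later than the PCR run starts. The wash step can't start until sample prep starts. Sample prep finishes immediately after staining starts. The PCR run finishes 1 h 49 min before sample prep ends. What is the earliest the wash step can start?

Sample prep ends at 2:27 PM.
The PCR run ends at 2:27 PM − 109 min = 12:38 PM.
The PCR run starts at 12:38 PM − 165 min = 9:53 AM.
Sample prep starts at 9:53 AM + 165 min = 12:38 PM.
The wash step is bounded by sample prep, so the earliest it can start is 12:38 PM.

12:38 PM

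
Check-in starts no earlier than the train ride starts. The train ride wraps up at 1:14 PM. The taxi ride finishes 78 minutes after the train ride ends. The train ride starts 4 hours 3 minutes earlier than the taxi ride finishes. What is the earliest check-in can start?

10:29 AM

The taxi ride ends at 1:14 PM + 78 min = 2:32 PM.
The train ride starts at 2:32 PM − 243 min = 10:29 AM.
Check-in is bounded by the train ride, so the earliest it can start is 10:29 AM.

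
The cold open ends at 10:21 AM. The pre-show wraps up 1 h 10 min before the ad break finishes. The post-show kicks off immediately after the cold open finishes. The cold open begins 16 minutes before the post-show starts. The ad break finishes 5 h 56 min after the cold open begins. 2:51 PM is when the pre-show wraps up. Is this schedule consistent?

Yes

The post-show starts at 10:21 AM.
The cold open starts at 10:21 AM − 16 min = 10:05 AM.
The ad break ends at 10:05 AM + 356 min = 4:01 PM.
The pre-show ends at 4:01 PM − 70 min = 2:51 PM.
That matches the stated 2:51 PM, so the schedule is consistent.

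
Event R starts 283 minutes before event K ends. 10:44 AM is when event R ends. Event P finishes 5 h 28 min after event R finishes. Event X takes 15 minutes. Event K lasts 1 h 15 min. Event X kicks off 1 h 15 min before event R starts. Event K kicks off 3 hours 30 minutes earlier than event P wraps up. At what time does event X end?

8:14 AM

Event P ends at 10:44 AM + 328 min = 4:12 PM.
Event K starts at 4:12 PM − 210 min = 12:42 PM.
Event K ends at 12:42 PM + 75 min = 1:57 PM.
Event R starts at 1:57 PM − 283 min = 9:14 AM.
Event X starts at 9:14 AM − 75 min = 7:59 AM.
Event X ends at 7:59 AM + 15 min = 8:14 AM.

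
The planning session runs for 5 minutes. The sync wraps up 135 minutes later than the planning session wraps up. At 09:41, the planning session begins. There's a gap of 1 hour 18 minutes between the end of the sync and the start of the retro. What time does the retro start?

The planning session ends at 09:41 + 5 min = 09:46.
The sync ends at 09:46 + 135 min = 12:01.
The retro starts at 12:01 + 78 min = 13:19.

13:19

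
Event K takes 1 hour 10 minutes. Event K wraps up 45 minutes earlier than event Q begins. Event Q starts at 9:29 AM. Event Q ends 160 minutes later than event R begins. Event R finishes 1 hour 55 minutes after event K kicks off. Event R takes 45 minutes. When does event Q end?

Event K ends at 9:29 AM − 45 min = 8:44 AM.
Event K starts at 8:44 AM − 70 min = 7:34 AM.
Event R ends at 7:34 AM + 115 min = 9:29 AM.
Event R starts at 9:29 AM − 45 min = 8:44 AM.
Event Q ends at 8:44 AM + 160 min = 11:24 AM.

11:24 AM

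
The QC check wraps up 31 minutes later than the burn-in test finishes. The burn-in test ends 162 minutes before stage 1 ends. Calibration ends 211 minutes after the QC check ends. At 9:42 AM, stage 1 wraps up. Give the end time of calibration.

11:02 AM

The burn-in test ends at 9:42 AM − 162 min = 7:00 AM.
The QC check ends at 7:00 AM + 31 min = 7:31 AM.
Calibration ends at 7:31 AM + 211 min = 11:02 AM.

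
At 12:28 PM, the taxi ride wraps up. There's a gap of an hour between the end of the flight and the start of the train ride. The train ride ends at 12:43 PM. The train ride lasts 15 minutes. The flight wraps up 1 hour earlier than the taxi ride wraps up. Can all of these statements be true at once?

Yes

The flight ends at 12:28 PM − 60 min = 11:28 AM.
The train ride starts at 11:28 AM + 60 min = 12:28 PM.
The train ride ends at 12:28 PM + 15 min = 12:43 PM.
That matches the stated 12:43 PM, so the schedule is consistent.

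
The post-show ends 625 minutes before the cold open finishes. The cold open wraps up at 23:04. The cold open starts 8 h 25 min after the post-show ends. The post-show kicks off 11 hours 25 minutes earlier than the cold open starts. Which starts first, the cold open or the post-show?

The post-show ends at 23:04 − 625 min = 12:39.
The cold open starts at 12:39 + 505 min = 21:04.
The post-show starts at 21:04 − 685 min = 09:39.
The cold open starts at 21:04 and the post-show starts at 09:39, so the post-show is first.

the post-show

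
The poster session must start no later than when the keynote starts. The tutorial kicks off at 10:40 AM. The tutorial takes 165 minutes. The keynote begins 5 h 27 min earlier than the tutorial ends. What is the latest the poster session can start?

7:58 AM

The tutorial ends at 10:40 AM + 165 min = 1:25 PM.
The keynote starts at 1:25 PM − 327 min = 7:58 AM.
The poster session is bounded by the keynote, so the latest it can start is 7:58 AM.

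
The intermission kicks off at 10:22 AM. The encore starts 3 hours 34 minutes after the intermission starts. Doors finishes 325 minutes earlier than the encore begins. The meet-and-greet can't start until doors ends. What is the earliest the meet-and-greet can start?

8:31 AM

The encore starts at 10:22 AM + 214 min = 1:56 PM.
Doors ends at 1:56 PM − 325 min = 8:31 AM.
The meet-and-greet is bounded by doors, so the earliest it can start is 8:31 AM.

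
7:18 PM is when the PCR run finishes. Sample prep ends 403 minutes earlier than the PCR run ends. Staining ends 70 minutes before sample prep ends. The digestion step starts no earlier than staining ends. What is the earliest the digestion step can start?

11:25 AM

Sample prep ends at 7:18 PM − 403 min = 12:35 PM.
Staining ends at 12:35 PM − 70 min = 11:25 AM.
The digestion step is bounded by staining, so the earliest it can start is 11:25 AM.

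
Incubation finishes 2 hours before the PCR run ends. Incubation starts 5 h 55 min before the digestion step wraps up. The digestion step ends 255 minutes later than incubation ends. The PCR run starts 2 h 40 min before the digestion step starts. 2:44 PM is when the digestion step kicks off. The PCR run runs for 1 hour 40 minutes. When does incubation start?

The PCR run starts at 2:44 PM − 160 min = 12:04 PM.
The PCR run ends at 12:04 PM + 100 min = 1:44 PM.
Incubation ends at 1:44 PM − 120 min = 11:44 AM.
The digestion step ends at 11:44 AM + 255 min = 3:59 PM.
Incubation starts at 3:59 PM − 355 min = 10:04 AM.

10:04 AM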